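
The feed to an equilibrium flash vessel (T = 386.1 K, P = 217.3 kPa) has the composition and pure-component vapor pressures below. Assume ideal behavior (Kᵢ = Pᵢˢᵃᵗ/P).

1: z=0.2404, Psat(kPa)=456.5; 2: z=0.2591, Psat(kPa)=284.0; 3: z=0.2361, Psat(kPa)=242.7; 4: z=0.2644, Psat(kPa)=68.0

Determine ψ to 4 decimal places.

ψ = 0.4742

Raoult's law: Kᵢ = Pᵢˢᵃᵗ/P = Pᵢˢᵃᵗ/217.3.
  K_1 = 456.5/217.3 = 2.100782, K_2 = 284.0/217.3 = 1.306949, K_3 = 242.7/217.3 = 1.116889, K_4 = 68.0/217.3 = 0.312931
Material balance + equilibrium reduce to Σ zᵢ(Kᵢ−1)/(1+ψ(Kᵢ−1)) = 0.
Check two-phase: ΣzᵢKᵢ = 1.1901 > 1 and Σzᵢ/Kᵢ = 1.3690 > 1, so g(0) = 0.1901 > 0 and g(1) = -0.3690 < 0.
Newton iteration, ψ⁰ = 0.66:
  ψ = 0.6600: g = -0.08736, g' = -0.5352 → ψ = 0.4968
  ψ = 0.4968: g = -0.00963, g' = -0.4307 → ψ = 0.4744
  ψ = 0.4744: g = -0.00010, g' = -0.4219 → ψ = 0.4742
Converged at ψ = 0.4742.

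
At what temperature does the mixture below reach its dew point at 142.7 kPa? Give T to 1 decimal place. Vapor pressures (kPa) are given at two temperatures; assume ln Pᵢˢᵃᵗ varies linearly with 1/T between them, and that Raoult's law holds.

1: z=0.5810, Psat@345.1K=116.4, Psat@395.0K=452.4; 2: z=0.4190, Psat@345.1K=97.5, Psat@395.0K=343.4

T = 354.7 K

Dew-point temperature: Σzᵢ·P/Pᵢˢᵃᵗ(T) = 1. Interpolate ln Pᵢˢᵃᵗ = aᵢ + bᵢ/T.
  T = 345.1 K: ΣzᵢP/Pᵢˢᵃᵗ = 1.3255
  T = 395.0 K: ΣzᵢP/Pᵢˢᵃᵗ = 0.3574
  T = 370.1 K: ΣzᵢP/Pᵢˢᵃᵗ = 0.6575
  T = 357.6 K: ΣzᵢP/Pᵢˢᵃᵗ = 0.9221
  T = 351.4 K: ΣzᵢP/Pᵢˢᵃᵗ = 1.1004
  T = 354.5 K: ΣzᵢP/Pᵢˢᵃᵗ = 1.0065
  T = 356.1 K: ΣzᵢP/Pᵢˢᵃᵗ = 0.9618
Interpolating between 354.5 K and 356.1 K gives T ≈ 354.7 K.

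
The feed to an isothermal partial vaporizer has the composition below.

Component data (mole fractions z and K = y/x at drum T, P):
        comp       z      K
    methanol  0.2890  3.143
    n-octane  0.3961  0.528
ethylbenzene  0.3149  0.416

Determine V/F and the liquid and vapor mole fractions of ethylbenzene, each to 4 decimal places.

Material balance + equilibrium reduce to Σ zᵢ(Kᵢ−1)/(1+V/F(Kᵢ−1)) = 0.
g(0) = ΣzᵢKᵢ − 1 = 0.2485 and g(1) = 1 − Σzᵢ/Kᵢ = -0.5991, so a root lies in (0, 1).
Newton iteration, V/F⁰ = 0.5:
  V/F = 0.5000: g = -0.20548, g' = -0.6747 → V/F = 0.1955
  V/F = 0.1955: g = 0.02293, g' = -0.9032 → V/F = 0.2209
  V/F = 0.2209: g = 0.00052, g' = -0.8630 → V/F = 0.2215
Converged at V/F = 0.2215.
Compositions from xᵢ = zᵢ/(1+V/F(Kᵢ−1)), yᵢ = Kᵢxᵢ:
  methanol: x = 0.1960, y = 0.6160
  n-octane: x = 0.4423, y = 0.2336
  ethylbenzene: x = 0.3617, y = 0.1505

V/F = 0.2215, x_ethylbenzene = 0.3617, y_ethylbenzene = 0.1505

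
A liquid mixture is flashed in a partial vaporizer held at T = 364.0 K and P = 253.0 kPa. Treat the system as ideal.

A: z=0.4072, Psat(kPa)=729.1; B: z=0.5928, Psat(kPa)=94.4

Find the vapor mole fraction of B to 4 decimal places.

y_B = 0.2799

Raoult's law: Kᵢ = Pᵢˢᵃᵗ/P = Pᵢˢᵃᵗ/253.0.
  K_A = 729.1/253.0 = 2.881818, K_B = 94.4/253.0 = 0.373123
Let ψ = V/F and solve Σ zᵢ(Kᵢ−1)/(1+ψ(Kᵢ−1)) = 0.
Feasibility: ΣzᵢKᵢ = 1.3947, Σzᵢ/Kᵢ = 1.7301 — both > 1, two phases present.
Newton iteration, ψ⁰ = 0.5:
  ψ = 0.5000: g = -0.14646, g' = -0.8770 → ψ = 0.3330
  ψ = 0.3330: g = 0.00143, g' = -0.9171 → ψ = 0.3346
Converged at ψ = 0.3346.
Compositions from xᵢ = zᵢ/(1+ψ(Kᵢ−1)), yᵢ = Kᵢxᵢ:
  A: x = 0.2499, y = 0.7201
  B: x = 0.7501, y = 0.2799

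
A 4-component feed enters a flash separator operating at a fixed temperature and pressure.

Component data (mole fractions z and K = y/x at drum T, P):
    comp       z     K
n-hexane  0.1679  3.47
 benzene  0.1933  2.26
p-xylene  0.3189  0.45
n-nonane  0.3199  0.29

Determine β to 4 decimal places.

β = 0.2104

Material balance + equilibrium reduce to Σ zᵢ(Kᵢ−1)/(1+β(Kᵢ−1)) = 0.
Feasibility: ΣzᵢKᵢ = 1.2557, Σzᵢ/Kᵢ = 1.9457 — both > 1, two phases present.
Newton iteration, β⁰ = 0.5:
  β = 0.5000: g = -0.25909, g' = -0.8917 → β = 0.2095
  β = 0.2095: g = 0.00098, g' = -0.9828 → β = 0.2104
Converged at β = 0.2104.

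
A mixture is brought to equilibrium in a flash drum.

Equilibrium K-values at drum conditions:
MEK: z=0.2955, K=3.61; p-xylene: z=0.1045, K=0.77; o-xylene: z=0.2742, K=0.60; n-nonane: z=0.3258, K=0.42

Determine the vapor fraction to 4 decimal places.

Let ψ = V/F and solve Σ zᵢ(Kᵢ−1)/(1+ψ(Kᵢ−1)) = 0.
g(0) = ΣzᵢKᵢ − 1 = 0.4486 and g(1) = 1 − Σzᵢ/Kᵢ = -0.4503, so a root lies in (0, 1).
Newton–Raphson from ψ = 0.5:
  ψ = 0.5000: g = -0.09580, g' = -0.6719 → ψ = 0.3574
  ψ = 0.3574: g = 0.00648, g' = -0.7795 → ψ = 0.3657
  ψ = 0.3657: g = 0.00004, g' = -0.7703 → ψ = 0.3658
Converged at ψ = 0.3658.

ψ = 0.3658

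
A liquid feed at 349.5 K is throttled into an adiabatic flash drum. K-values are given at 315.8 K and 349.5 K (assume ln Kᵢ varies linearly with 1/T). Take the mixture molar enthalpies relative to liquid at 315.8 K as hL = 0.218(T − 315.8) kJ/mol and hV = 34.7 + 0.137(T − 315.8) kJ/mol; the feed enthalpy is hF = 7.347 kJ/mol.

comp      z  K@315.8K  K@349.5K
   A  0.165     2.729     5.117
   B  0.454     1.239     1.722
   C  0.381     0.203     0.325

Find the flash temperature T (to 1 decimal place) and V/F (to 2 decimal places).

T = 319.1 K, V/F = 0.19

Adiabatic flash: solve Rachford–Rice at each trial T, then check hF = ψ·hV(T) + (1−ψ)·hL(T).
  T = 315.8 K: K = (2.729, 1.239, 0.203), RR gives ψ = 0.129, H_out = 4.480 kJ/mol
  T = 349.5 K: K = (5.117, 1.722, 0.325), RR gives ψ = 0.591, H_out = 26.232 kJ/mol
  T = 332.6 K: K = (3.793, 1.472, 0.260), RR gives ψ = 0.397, H_out = 16.884 kJ/mol
  T = 324.2 K: K = (3.231, 1.354, 0.230), RR gives ψ = 0.278, H_out = 11.304 kJ/mol
  T = 320.0 K: K = (2.973, 1.296, 0.216), RR gives ψ = 0.209, H_out = 8.094 kJ/mol
  T = 317.9 K: K = (2.849, 1.267, 0.210), RR gives ψ = 0.170, H_out = 6.345 kJ/mol
Linear interpolation between T = 317.9 (H_out = 6.345) and T = 320.0 (H_out = 8.094) on hF = 7.347 gives T ≈ 319.1 K, at which ψ = 0.19.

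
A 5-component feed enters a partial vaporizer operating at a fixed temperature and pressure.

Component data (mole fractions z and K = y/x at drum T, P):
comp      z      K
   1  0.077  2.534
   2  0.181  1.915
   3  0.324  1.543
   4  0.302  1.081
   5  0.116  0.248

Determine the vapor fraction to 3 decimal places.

Newton iteration, ψ⁰ = 0.5:
  ψ = 0.500: g = 0.2026, g' = -0.359 → ψ = 1.000
  ψ = 1.000: g = -0.0820, g' = -1.178 → ψ = 0.930
  ψ = 0.930: g = -0.0127, g' = -0.846 → ψ = 0.915
Converged at ψ = 0.915.

ψ = 0.915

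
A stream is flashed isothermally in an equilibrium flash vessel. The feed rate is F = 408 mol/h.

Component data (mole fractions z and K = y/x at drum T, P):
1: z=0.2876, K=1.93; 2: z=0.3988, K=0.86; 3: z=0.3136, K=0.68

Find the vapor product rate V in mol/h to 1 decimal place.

V = 211.4 mol/h

Rachford–Rice: g(ψ) = Σ zᵢ(Kᵢ−1)/(1+ψ(Kᵢ−1)) = 0.
Feasibility: ΣzᵢKᵢ = 1.1113, Σzᵢ/Kᵢ = 1.0739 — both > 1, two phases present.
Newton–Raphson from ψ = 0.62:
  ψ = 0.6200: g = -0.01668, g' = -0.1594 → ψ = 0.5154
  ψ = 0.5154: g = 0.00046, g' = -0.1688 → ψ = 0.5181
Converged at ψ = 0.5181.
Then V = ψ·F = 0.5181·408 = 211.4 mol/h and L = F − V = 196.6 mol/h.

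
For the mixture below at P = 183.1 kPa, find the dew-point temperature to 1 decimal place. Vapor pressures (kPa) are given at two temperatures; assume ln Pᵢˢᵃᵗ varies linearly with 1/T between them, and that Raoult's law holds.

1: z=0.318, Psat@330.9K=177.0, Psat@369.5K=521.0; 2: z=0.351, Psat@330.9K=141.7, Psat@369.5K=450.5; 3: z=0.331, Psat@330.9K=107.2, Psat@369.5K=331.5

T = 340.3 K

Dew-point temperature: Σzᵢ·P/Pᵢˢᵃᵗ(T) = 1. Interpolate ln Pᵢˢᵃᵗ = aᵢ + bᵢ/T.
  T = 330.9 K: ΣzᵢP/Pᵢˢᵃᵗ = 1.3479
  T = 369.5 K: ΣzᵢP/Pᵢˢᵃᵗ = 0.4372
  T = 350.2 K: ΣzᵢP/Pᵢˢᵃᵗ = 0.7442
  T = 340.5 K: ΣzᵢP/Pᵢˢᵃᵗ = 0.9946
  T = 335.7 K: ΣzᵢP/Pᵢˢᵃᵗ = 1.1553
  T = 338.1 K: ΣzᵢP/Pᵢˢᵃᵗ = 1.0714
Interpolating between 338.1 K and 340.5 K gives T ≈ 340.3 K.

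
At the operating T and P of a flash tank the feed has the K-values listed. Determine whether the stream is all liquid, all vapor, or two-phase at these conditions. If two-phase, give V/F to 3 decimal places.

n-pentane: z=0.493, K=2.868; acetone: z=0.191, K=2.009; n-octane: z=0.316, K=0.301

ΣzᵢKᵢ = 1.893; Σzᵢ/Kᵢ = 1.317.
Both exceed 1, so a two-phase solution exists.
Material balance + equilibrium reduce to Σ zᵢ(Kᵢ−1)/(1+ψ(Kᵢ−1)) = 0.
Newton–Raphson from ψ = 0.5:
  ψ = 0.500: g = 0.2647, g' = -0.911 → ψ = 0.791
  ψ = 0.791: g = -0.0148, g' = -1.112 → ψ = 0.777
Converged at ψ = 0.777.

two-phase, V/F = 0.777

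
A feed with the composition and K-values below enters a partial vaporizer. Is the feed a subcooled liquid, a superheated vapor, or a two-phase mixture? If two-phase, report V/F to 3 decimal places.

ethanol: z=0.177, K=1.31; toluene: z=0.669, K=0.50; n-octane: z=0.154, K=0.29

subcooled liquid

ΣzᵢKᵢ = 0.611; Σzᵢ/Kᵢ = 2.004.
Since ΣzᵢKᵢ < 1 the mixture is below its bubble point — single liquid phase.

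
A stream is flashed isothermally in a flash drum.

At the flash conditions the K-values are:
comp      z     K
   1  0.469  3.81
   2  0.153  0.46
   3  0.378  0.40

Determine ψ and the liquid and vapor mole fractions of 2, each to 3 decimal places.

Material balance + equilibrium reduce to Σ zᵢ(Kᵢ−1)/(1+ψ(Kᵢ−1)) = 0.
Check two-phase: ΣzᵢKᵢ = 2.008 > 1 and Σzᵢ/Kᵢ = 1.401 > 1, so g(0) = 1.008 > 0 and g(1) = -0.401 < 0.
Newton iteration, ψ⁰ = 0.5:
  ψ = 0.500: g = 0.1108, g' = -1.002 → ψ = 0.611
  ψ = 0.611: g = 0.0041, g' = -0.940 → ψ = 0.615
Converged at ψ = 0.615.
Compositions from xᵢ = zᵢ/(1+ψ(Kᵢ−1)), yᵢ = Kᵢxᵢ:
  1: x = 0.172, y = 0.655
  2: x = 0.229, y = 0.105
  3: x = 0.599, y = 0.240

ψ = 0.615, x_2 = 0.229, y_2 = 0.105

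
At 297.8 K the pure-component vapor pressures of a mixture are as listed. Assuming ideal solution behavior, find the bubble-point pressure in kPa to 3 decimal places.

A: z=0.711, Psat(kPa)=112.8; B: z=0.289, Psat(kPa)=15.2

Pbub = 84.594 kPa

At the bubble point ψ → 0, so ΣzᵢKᵢ = 1 with Kᵢ = Pᵢˢᵃᵗ/P ⇒ P = ΣzᵢPᵢˢᵃᵗ.
P = 0.711·112.8 + 0.289·15.2 = 84.594 kPa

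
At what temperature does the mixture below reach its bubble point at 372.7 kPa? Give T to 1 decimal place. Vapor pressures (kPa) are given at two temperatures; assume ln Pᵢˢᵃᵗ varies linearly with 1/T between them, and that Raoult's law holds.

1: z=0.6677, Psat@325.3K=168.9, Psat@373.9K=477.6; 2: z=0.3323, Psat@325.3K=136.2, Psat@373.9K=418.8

T = 363.4 K

Bubble-point temperature: ΣzᵢPᵢˢᵃᵗ(T) = P. Interpolate ln Pᵢˢᵃᵗ = aᵢ + bᵢ/T.
  T = 325.3 K: ΣzᵢPᵢˢᵃᵗ = 158.03 kPa
  T = 373.9 K: ΣzᵢPᵢˢᵃᵗ = 458.06 kPa
  T = 349.6 K: ΣzᵢPᵢˢᵃᵗ = 279.14 kPa
  T = 361.8 K: ΣzᵢPᵢˢᵃᵗ = 360.92 kPa
  T = 367.9 K: ΣzᵢPᵢˢᵃᵗ = 407.79 kPa
  T = 364.9 K: ΣzᵢPᵢˢᵃᵗ = 384.22 kPa
  T = 363.4 K: ΣzᵢPᵢˢᵃᵗ = 372.81 kPa
Interpolating between 361.8 K and 363.4 K gives T ≈ 363.4 K.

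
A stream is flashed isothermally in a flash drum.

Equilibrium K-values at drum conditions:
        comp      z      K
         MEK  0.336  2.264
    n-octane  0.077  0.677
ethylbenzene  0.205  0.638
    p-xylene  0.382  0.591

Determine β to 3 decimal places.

Material balance + equilibrium reduce to Σ zᵢ(Kᵢ−1)/(1+β(Kᵢ−1)) = 0.
g(0) = ΣzᵢKᵢ − 1 = 0.169 and g(1) = 1 − Σzᵢ/Kᵢ = -0.230, so a root lies in (0, 1).
Newton iteration, β⁰ = 0.5:
  β = 0.500: g = -0.0564, g' = -0.354 → β = 0.341
  β = 0.341: g = 0.0028, g' = -0.394 → β = 0.348
Converged at β = 0.348.

β = 0.348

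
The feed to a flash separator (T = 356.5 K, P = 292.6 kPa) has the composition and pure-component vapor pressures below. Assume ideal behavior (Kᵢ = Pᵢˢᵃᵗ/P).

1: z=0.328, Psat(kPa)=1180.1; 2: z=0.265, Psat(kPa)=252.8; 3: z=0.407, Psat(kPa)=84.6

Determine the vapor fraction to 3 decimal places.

Raoult's law: Kᵢ = Pᵢˢᵃᵗ/P = Pᵢˢᵃᵗ/292.6.
  K_1 = 1180.1/292.6 = 4.03315, K_2 = 252.8/292.6 = 0.86398, K_3 = 84.6/292.6 = 0.28913
Material balance + equilibrium reduce to Σ zᵢ(Kᵢ−1)/(1+ψ(Kᵢ−1)) = 0.
Feasibility: ΣzᵢKᵢ = 1.670, Σzᵢ/Kᵢ = 1.796 — both > 1, two phases present.
Newton iteration, ψ⁰ = 0.5:
  ψ = 0.500: g = -0.0922, g' = -0.977 → ψ = 0.406
  ψ = 0.406: g = 0.0014, g' = -1.018 → ψ = 0.407
Converged at ψ = 0.407.

ψ = 0.407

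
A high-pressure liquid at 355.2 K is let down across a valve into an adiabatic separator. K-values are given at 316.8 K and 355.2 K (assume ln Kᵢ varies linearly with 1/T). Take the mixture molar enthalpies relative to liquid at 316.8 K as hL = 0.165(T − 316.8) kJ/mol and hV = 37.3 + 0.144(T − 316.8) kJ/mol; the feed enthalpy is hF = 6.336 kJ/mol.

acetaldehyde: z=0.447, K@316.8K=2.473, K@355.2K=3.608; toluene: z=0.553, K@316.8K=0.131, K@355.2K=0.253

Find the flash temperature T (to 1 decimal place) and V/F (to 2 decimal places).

Adiabatic flash: solve Rachford–Rice at each trial T, then check hF = ψ·hV(T) + (1−ψ)·hL(T).
  T = 316.8 K: K = (2.473, 0.131), RR gives ψ = 0.139, H_out = 5.183 kJ/mol
  T = 355.2 K: K = (3.608, 0.253), RR gives ψ = 0.386, H_out = 20.435 kJ/mol
  T = 336.0 K: K = (3.019, 0.186), RR gives ψ = 0.275, H_out = 13.314 kJ/mol
  T = 326.4 K: K = (2.741, 0.157), RR gives ψ = 0.212, H_out = 9.462 kJ/mol
  T = 321.6 K: K = (2.605, 0.143), RR gives ψ = 0.177, H_out = 7.391 kJ/mol
  T = 319.2 K: K = (2.539, 0.137), RR gives ψ = 0.159, H_out = 6.307 kJ/mol
Linear interpolation between T = 319.2 (H_out = 6.307) and T = 321.6 (H_out = 7.391) on hF = 6.336 gives T ≈ 319.3 K, at which ψ = 0.16.

T = 319.3 K, V/F = 0.16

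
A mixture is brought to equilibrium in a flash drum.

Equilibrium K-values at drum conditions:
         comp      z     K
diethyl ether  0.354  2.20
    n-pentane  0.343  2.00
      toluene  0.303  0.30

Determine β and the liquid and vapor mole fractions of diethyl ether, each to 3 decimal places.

β = 0.720, x_diethyl ether = 0.190, y_diethyl ether = 0.418

Iterate (Newton) starting at β = 0.5:
  β = 0.500: g = 0.1679, g' = -0.703 → β = 0.739
  β = 0.739: g = -0.0168, g' = -0.893 → β = 0.720
Converged at β = 0.720.
Compositions from xᵢ = zᵢ/(1+β(Kᵢ−1)), yᵢ = Kᵢxᵢ:
  diethyl ether: x = 0.190, y = 0.418
  n-pentane: x = 0.199, y = 0.399
  toluene: x = 0.611, y = 0.183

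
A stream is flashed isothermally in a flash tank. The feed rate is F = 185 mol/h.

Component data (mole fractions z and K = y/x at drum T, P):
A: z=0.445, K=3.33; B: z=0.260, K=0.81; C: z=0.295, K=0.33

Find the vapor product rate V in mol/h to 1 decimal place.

Rachford–Rice: g(V/F) = Σ zᵢ(Kᵢ−1)/(1+V/F(Kᵢ−1)) = 0.
Check two-phase: ΣzᵢKᵢ = 1.790 > 1 and Σzᵢ/Kᵢ = 1.349 > 1, so g(0) = 0.790 > 0 and g(1) = -0.349 < 0.
Iterate (Newton) starting at V/F = 0.59:
  V/F = 0.590: g = 0.0541, g' = -0.802 → V/F = 0.657
Converged at V/F = 0.657.
Then V = V/F·F = 0.6572·185 = 121.6 mol/h and L = F − V = 63.4 mol/h.

V = 121.6 mol/h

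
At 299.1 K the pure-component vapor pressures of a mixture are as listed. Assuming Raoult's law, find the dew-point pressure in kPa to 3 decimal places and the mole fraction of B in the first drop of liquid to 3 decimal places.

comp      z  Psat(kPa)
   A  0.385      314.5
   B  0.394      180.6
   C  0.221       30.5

At the dew point ψ → 1, so Σzᵢ/Kᵢ = 1 with Kᵢ = Pᵢˢᵃᵗ/P ⇒ 1/P = Σzᵢ/Pᵢˢᵃᵗ.
1/P = 0.385/314.5 + 0.394/180.6 + 0.221/30.5 = 0.010652 ⇒ P = 93.882 kPa
xᵢ = zᵢP/Pᵢˢᵃᵗ ⇒ x_B = 0.394·93.882/180.6 = 0.205

Pdew = 93.882 kPa, x_B = 0.205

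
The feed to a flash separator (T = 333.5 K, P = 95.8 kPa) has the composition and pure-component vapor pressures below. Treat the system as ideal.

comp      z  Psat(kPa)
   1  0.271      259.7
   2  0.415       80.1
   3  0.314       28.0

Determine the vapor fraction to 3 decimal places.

Raoult's law: Kᵢ = Pᵢˢᵃᵗ/P = Pᵢˢᵃᵗ/95.8.
  K_1 = 259.7/95.8 = 2.71086, K_2 = 80.1/95.8 = 0.83612, K_3 = 28.0/95.8 = 0.29228
Rachford–Rice: g(ψ) = Σ zᵢ(Kᵢ−1)/(1+ψ(Kᵢ−1)) = 0.
Feasibility: ΣzᵢKᵢ = 1.173, Σzᵢ/Kᵢ = 1.671 — both > 1, two phases present.
Iterate (Newton) starting at ψ = 0.5:
  ψ = 0.500: g = -0.1681, g' = -0.620 → ψ = 0.229
  ψ = 0.229: g = -0.0027, g' = -0.646 → ψ = 0.225
Converged at ψ = 0.225.

ψ = 0.225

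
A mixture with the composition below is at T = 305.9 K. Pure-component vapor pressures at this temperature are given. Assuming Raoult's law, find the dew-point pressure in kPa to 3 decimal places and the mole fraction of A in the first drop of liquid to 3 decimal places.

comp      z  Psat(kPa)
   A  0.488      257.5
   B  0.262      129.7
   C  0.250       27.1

Pdew = 76.102 kPa, x_A = 0.144

At the dew point ψ → 1, so Σzᵢ/Kᵢ = 1 with Kᵢ = Pᵢˢᵃᵗ/P ⇒ 1/P = Σzᵢ/Pᵢˢᵃᵗ.
1/P = 0.488/257.5 + 0.262/129.7 + 0.250/27.1 = 0.013140 ⇒ P = 76.102 kPa
xᵢ = zᵢP/Pᵢˢᵃᵗ ⇒ x_A = 0.488·76.102/257.5 = 0.144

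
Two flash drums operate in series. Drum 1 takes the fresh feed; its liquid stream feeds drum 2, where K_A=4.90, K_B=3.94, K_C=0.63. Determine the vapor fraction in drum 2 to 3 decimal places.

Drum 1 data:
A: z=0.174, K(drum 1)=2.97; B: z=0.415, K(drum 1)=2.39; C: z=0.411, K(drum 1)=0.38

V/F (drum 2) = 0.550

Drum 1:
Newton iteration, ψ₁⁰ = 0.5:
  ψ₁ = 0.500: g = 0.1437, g' = -0.782 → ψ₁ = 0.684
  ψ₁ = 0.684: g = -0.0005, g' = -0.809 → ψ₁ = 0.683
Converged at ψ₁ = 0.683.
Drum-1 compositions:
  A: x = 0.074, y = 0.220
  B: x = 0.213, y = 0.509
  C: x = 0.713, y = 0.271
Drum-2 feed = drum-1 liquid: z₂ = (0.0742, 0.2129, 0.7129).
Drum 2:
Newton–Raphson from ψ₂ = 0.5:
  ψ₂ = 0.500: g = 0.0278, g' = -0.578 → ψ₂ = 0.548
  ψ₂ = 0.548: g = 0.0010, g' = -0.538 → ψ₂ = 0.550
Converged at ψ₂ = 0.550.
  A: x = 0.024, y = 0.116
  B: x = 0.081, y = 0.321
  C: x = 0.895, y = 0.564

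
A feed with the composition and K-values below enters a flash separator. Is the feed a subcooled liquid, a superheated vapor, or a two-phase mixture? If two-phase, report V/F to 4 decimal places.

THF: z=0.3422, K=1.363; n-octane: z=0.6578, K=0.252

ΣzᵢKᵢ = 0.6322; Σzᵢ/Kᵢ = 2.8614.
Since ΣzᵢKᵢ < 1 the mixture is below its bubble point — single liquid phase.

subcooled liquid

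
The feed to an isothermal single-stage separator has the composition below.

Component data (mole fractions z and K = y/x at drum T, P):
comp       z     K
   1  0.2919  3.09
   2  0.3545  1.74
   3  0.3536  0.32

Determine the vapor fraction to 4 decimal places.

ψ = 0.6558

Newton iteration, ψ⁰ = 0.4:
  ψ = 0.4000: g = 0.20441, g' = -0.8023 → ψ = 0.6548
  ψ = 0.6548: g = 0.00086, g' = -0.8467 → ψ = 0.6558
Converged at ψ = 0.6558.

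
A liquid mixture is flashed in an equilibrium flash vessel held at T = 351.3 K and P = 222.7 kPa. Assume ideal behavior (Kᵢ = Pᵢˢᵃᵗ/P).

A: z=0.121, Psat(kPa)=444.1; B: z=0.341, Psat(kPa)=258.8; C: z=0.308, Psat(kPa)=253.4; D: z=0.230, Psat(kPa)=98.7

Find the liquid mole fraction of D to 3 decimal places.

Raoult's law: Kᵢ = Pᵢˢᵃᵗ/P = Pᵢˢᵃᵗ/222.7.
  K_A = 444.1/222.7 = 1.99416, K_B = 258.8/222.7 = 1.16210, K_C = 253.4/222.7 = 1.13785, K_D = 98.7/222.7 = 0.44320
Newton–Raphson from ψ = 0.5:
  ψ = 0.500: g = -0.0063, g' = -0.203 → ψ = 0.469
Converged at ψ = 0.469.
Compositions from xᵢ = zᵢ/(1+ψ(Kᵢ−1)), yᵢ = Kᵢxᵢ:
  A: x = 0.083, y = 0.165
  B: x = 0.317, y = 0.368
  C: x = 0.289, y = 0.329
  D: x = 0.311, y = 0.138

x_D = 0.311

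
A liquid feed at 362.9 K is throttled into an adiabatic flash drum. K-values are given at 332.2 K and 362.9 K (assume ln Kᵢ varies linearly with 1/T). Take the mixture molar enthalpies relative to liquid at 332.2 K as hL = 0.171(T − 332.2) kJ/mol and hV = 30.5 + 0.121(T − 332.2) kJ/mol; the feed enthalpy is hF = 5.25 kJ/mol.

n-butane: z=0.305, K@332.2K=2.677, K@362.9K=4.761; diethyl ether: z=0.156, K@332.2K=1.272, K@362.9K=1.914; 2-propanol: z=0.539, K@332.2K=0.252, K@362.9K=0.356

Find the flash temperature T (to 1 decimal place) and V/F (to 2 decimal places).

Adiabatic flash: solve Rachford–Rice at each trial T, then check hF = ψ·hV(T) + (1−ψ)·hL(T).
  T = 332.2 K: K = (2.677, 1.272, 0.252), RR gives ψ = 0.145, H_out = 4.424 kJ/mol
  T = 362.9 K: K = (4.761, 1.914, 0.356), RR gives ψ = 0.485, H_out = 19.303 kJ/mol
  T = 347.5 K: K = (3.612, 1.573, 0.302), RR gives ψ = 0.343, H_out = 12.815 kJ/mol
  T = 339.9 K: K = (3.123, 1.419, 0.276), RR gives ψ = 0.256, H_out = 9.024 kJ/mol
  T = 336.0 K: K = (2.891, 1.343, 0.264), RR gives ψ = 0.203, H_out = 6.816 kJ/mol
  T = 334.1 K: K = (2.783, 1.307, 0.258), RR gives ψ = 0.175, H_out = 5.654 kJ/mol
Linear interpolation between T = 332.2 (H_out = 4.424) and T = 334.1 (H_out = 5.654) on hF = 5.25 gives T ≈ 333.5 K, at which ψ = 0.17.

T = 333.5 K, V/F = 0.17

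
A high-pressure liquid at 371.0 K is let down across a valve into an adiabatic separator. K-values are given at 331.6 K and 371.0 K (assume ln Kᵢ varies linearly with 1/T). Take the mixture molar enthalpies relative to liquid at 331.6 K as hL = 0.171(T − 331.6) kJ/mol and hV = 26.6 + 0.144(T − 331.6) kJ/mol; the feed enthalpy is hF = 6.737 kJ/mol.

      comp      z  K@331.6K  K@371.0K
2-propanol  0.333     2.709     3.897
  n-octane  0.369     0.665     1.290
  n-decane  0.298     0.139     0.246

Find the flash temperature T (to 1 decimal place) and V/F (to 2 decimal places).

T = 335.5 K, V/F = 0.23

Adiabatic flash: solve Rachford–Rice at each trial T, then check hF = ψ·hV(T) + (1−ψ)·hL(T).
  T = 331.6 K: K = (2.709, 0.665, 0.139), RR gives ψ = 0.180, H_out = 4.789 kJ/mol
  T = 371.0 K: K = (3.897, 1.290, 0.246), RR gives ψ = 0.634, H_out = 22.927 kJ/mol
  T = 351.3 K: K = (3.282, 0.944, 0.188), RR gives ψ = 0.419, H_out = 14.301 kJ/mol
  T = 341.5 K: K = (2.992, 0.797, 0.162), RR gives ψ = 0.302, H_out = 9.650 kJ/mol
  T = 336.6 K: K = (2.850, 0.730, 0.151), RR gives ψ = 0.242, H_out = 7.265 kJ/mol
  T = 334.1 K: K = (2.779, 0.697, 0.145), RR gives ψ = 0.211, H_out = 6.033 kJ/mol
  T = 335.4 K: K = (2.816, 0.714, 0.148), RR gives ψ = 0.227, H_out = 6.675 kJ/mol
Linear interpolation between T = 335.4 (H_out = 6.675) and T = 336.6 (H_out = 7.265) on hF = 6.737 gives T ≈ 335.5 K, at which ψ = 0.23.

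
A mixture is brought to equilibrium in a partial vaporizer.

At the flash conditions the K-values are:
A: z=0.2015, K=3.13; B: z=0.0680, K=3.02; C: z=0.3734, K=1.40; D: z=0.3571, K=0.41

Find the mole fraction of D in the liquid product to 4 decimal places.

Rachford–Rice: g(V/F) = Σ zᵢ(Kᵢ−1)/(1+V/F(Kᵢ−1)) = 0.
g(0) = ΣzᵢKᵢ − 1 = 0.5052 and g(1) = 1 − Σzᵢ/Kᵢ = -0.2246, so a root lies in (0, 1).
Newton iteration, V/F⁰ = 0.59:
  V/F = 0.5900: g = 0.05051, g' = -0.5689 → V/F = 0.6788
  V/F = 0.6788: g = -0.00055, g' = -0.5850 → V/F = 0.6778
Converged at V/F = 0.6778.
Compositions from xᵢ = zᵢ/(1+V/F(Kᵢ−1)), yᵢ = Kᵢxᵢ:
  A: x = 0.0825, y = 0.2581
  B: x = 0.0287, y = 0.0867
  C: x = 0.2938, y = 0.4113
  D: x = 0.5951, y = 0.2440

x_D = 0.5951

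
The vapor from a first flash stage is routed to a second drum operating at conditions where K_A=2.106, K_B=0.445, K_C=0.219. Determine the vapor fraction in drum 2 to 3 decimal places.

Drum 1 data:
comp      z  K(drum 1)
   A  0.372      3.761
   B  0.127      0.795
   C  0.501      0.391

Drum 1:
Newton–Raphson from ψ₁ = 0.5:
  ψ₁ = 0.500: g = -0.0362, g' = -0.891 → ψ₁ = 0.459
  ψ₁ = 0.459: g = 0.0005, g' = -0.916 → ψ₁ = 0.460
Converged at ψ₁ = 0.460.
Drum-1 compositions:
  A: x = 0.164, y = 0.616
  B: x = 0.140, y = 0.111
  C: x = 0.696, y = 0.272
Drum-2 feed = drum-1 vapor: z₂ = (0.6164, 0.1115, 0.2721).
Drum 2:
Newton iteration, ψ₂⁰ = 0.47:
  ψ₂ = 0.470: g = 0.0291, g' = -0.804 → ψ₂ = 0.506
Converged at ψ₂ = 0.506.
  A: x = 0.395, y = 0.833
  B: x = 0.155, y = 0.069
  C: x = 0.450, y = 0.098

V/F (drum 2) = 0.506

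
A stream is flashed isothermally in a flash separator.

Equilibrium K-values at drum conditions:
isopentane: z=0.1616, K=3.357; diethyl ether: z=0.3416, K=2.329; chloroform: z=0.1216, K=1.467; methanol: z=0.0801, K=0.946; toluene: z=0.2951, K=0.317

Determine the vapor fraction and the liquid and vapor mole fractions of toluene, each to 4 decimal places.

ψ = 0.7375, x_toluene = 0.5946, y_toluene = 0.1885

Material balance + equilibrium reduce to Σ zᵢ(Kᵢ−1)/(1+ψ(Kᵢ−1)) = 0.
g(0) = ΣzᵢKᵢ − 1 = 0.6858 and g(1) = 1 − Σzᵢ/Kᵢ = -0.2933, so a root lies in (0, 1).
Iterate (Newton) starting at ψ = 0.5:
  ψ = 0.5000: g = 0.18310, g' = -0.7421 → ψ = 0.7467
  ψ = 0.7467: g = -0.00790, g' = -0.8581 → ψ = 0.7375
Converged at ψ = 0.7375.
Compositions from xᵢ = zᵢ/(1+ψ(Kᵢ−1)), yᵢ = Kᵢxᵢ:
  isopentane: x = 0.0590, y = 0.1981
  diethyl ether: x = 0.1725, y = 0.4018
  chloroform: x = 0.0904, y = 0.1327
  methanol: x = 0.0834, y = 0.0789
  toluene: x = 0.5946, y = 0.1885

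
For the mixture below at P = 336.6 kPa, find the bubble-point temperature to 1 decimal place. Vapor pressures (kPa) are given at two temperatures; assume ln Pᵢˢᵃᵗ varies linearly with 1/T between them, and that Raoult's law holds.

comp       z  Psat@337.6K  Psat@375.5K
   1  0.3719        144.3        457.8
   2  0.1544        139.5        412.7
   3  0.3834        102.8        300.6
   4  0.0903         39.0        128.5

Bubble-point temperature: ΣzᵢPᵢˢᵃᵗ(T) = P. Interpolate ln Pᵢˢᵃᵗ = aᵢ + bᵢ/T.
  T = 337.6 K: ΣzᵢPᵢˢᵃᵗ = 118.14 kPa
  T = 375.5 K: ΣzᵢPᵢˢᵃᵗ = 360.83 kPa
  T = 356.6 K: ΣzᵢPᵢˢᵃᵗ = 212.95 kPa
  T = 366.1 K: ΣzᵢPᵢˢᵃᵗ = 279.47 kPa
  T = 370.8 K: ΣzᵢPᵢˢᵃᵗ = 318.07 kPa
  T = 373.1 K: ΣzᵢPᵢˢᵃᵗ = 338.45 kPa
Interpolating between 370.8 K and 373.1 K gives T ≈ 372.9 K.

T = 372.9 K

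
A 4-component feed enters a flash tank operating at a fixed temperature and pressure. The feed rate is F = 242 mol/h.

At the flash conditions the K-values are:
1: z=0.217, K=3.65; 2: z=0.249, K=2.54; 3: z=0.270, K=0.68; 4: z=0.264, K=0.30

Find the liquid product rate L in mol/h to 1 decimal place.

Material balance + equilibrium reduce to Σ zᵢ(Kᵢ−1)/(1+β(Kᵢ−1)) = 0.
Check two-phase: ΣzᵢKᵢ = 1.687 > 1 and Σzᵢ/Kᵢ = 1.435 > 1, so g(0) = 0.687 > 0 and g(1) = -0.435 < 0.
Newton–Raphson from β = 0.5:
  β = 0.500: g = 0.0768, g' = -0.816 → β = 0.594
  β = 0.594: g = 0.0005, g' = -0.812 → β = 0.595
Converged at β = 0.595.
Then V = β·F = 0.5948·242 = 143.9 mol/h and L = F − V = 98.1 mol/h.

L = 98.1 mol/h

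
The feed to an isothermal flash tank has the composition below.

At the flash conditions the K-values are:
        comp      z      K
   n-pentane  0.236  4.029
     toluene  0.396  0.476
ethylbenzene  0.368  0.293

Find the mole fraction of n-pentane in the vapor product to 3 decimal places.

y_n-pentane = 0.678

Rachford–Rice: g(β) = Σ zᵢ(Kᵢ−1)/(1+β(Kᵢ−1)) = 0.
Check two-phase: ΣzᵢKᵢ = 1.247 > 1 and Σzᵢ/Kᵢ = 2.146 > 1, so g(0) = 0.247 > 0 and g(1) = -1.146 < 0.
Iterate (Newton) starting at β = 0.5:
  β = 0.500: g = -0.3993, g' = -0.982 → β = 0.093
  β = 0.093: g = 0.0604, g' = -1.646 → β = 0.130
  β = 0.130: g = 0.0035, g' = -1.462 → β = 0.133
Converged at β = 0.133.
Compositions from xᵢ = zᵢ/(1+β(Kᵢ−1)), yᵢ = Kᵢxᵢ:
  n-pentane: x = 0.168, y = 0.678
  toluene: x = 0.426, y = 0.203
  ethylbenzene: x = 0.406, y = 0.119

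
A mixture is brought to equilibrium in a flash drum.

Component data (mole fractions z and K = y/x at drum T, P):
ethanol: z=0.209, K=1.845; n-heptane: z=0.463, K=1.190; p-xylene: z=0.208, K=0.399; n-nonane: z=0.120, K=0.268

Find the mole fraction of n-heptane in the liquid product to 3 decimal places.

x_n-heptane = 0.448

Material balance + equilibrium reduce to Σ zᵢ(Kᵢ−1)/(1+V/F(Kᵢ−1)) = 0.
g(0) = ΣzᵢKᵢ − 1 = 0.052 and g(1) = 1 − Σzᵢ/Kᵢ = -0.471, so a root lies in (0, 1).
Newton iteration, V/F⁰ = 0.5:
  V/F = 0.500: g = -0.1128, g' = -0.401 → V/F = 0.219
  V/F = 0.219: g = -0.0151, g' = -0.312 → V/F = 0.171
  V/F = 0.171: g = -0.0001, g' = -0.307 → V/F = 0.170
Converged at V/F = 0.170.
Compositions from xᵢ = zᵢ/(1+V/F(Kᵢ−1)), yᵢ = Kᵢxᵢ:
  ethanol: x = 0.183, y = 0.337
  n-heptane: x = 0.448, y = 0.534
  p-xylene: x = 0.232, y = 0.092
  n-nonane: x = 0.137, y = 0.037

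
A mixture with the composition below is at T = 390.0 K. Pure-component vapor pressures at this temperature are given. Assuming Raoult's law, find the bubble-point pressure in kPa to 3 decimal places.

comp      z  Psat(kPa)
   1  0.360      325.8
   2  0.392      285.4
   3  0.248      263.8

At the bubble point ψ → 0, so ΣzᵢKᵢ = 1 with Kᵢ = Pᵢˢᵃᵗ/P ⇒ P = ΣzᵢPᵢˢᵃᵗ.
P = 0.360·325.8 + 0.392·285.4 + 0.248·263.8 = 294.587 kPa

Pbub = 294.587 kPa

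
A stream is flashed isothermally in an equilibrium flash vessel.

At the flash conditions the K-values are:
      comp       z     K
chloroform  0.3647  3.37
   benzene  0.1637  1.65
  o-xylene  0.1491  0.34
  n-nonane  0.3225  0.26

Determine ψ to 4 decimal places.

ψ = 0.4527

Let ψ = V/F and solve Σ zᵢ(Kᵢ−1)/(1+ψ(Kᵢ−1)) = 0.
Check two-phase: ΣzᵢKᵢ = 1.6337 > 1 and Σzᵢ/Kᵢ = 1.8863 > 1, so g(0) = 0.6337 > 0 and g(1) = -0.8863 < 0.
Newton iteration, ψ⁰ = 0.5:
  ψ = 0.5000: g = -0.04980, g' = -1.0581 → ψ = 0.4529
  ψ = 0.4529: g = -0.00027, g' = -1.0495 → ψ = 0.4527
Converged at ψ = 0.4527.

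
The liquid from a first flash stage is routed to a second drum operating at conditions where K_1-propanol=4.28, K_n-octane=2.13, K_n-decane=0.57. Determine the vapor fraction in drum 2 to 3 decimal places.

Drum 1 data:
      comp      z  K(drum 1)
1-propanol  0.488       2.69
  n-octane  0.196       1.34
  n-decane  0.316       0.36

Drum 1:
Newton iteration, ψ₁⁰ = 0.57:
  ψ₁ = 0.570: g = 0.1575, g' = -0.698 → ψ₁ = 0.796
  ψ₁ = 0.796: g = -0.0078, g' = -0.805 → ψ₁ = 0.786
Converged at ψ₁ = 0.786.
Drum-1 compositions:
  1-propanol: x = 0.210, y = 0.564
  n-octane: x = 0.155, y = 0.207
  n-decane: x = 0.636, y = 0.229
Drum-2 feed = drum-1 liquid: z₂ = (0.2096, 0.1547, 0.6357).
Drum 2:
Rachford–Rice: g(ψ₂) = Σ zᵢ(Kᵢ−1)/(1+ψ₂(Kᵢ−1)) = 0.
g(0) = ΣzᵢKᵢ − 1 = 0.589 and g(1) = 1 − Σzᵢ/Kᵢ = -0.237, so a root lies in (0, 1).
Newton–Raphson from ψ₂ = 0.5:
  ψ₂ = 0.500: g = 0.0239, g' = -0.595 → ψ₂ = 0.540
  ψ₂ = 0.540: g = 0.0005, g' = -0.569 → ψ₂ = 0.541
Converged at ψ₂ = 0.541.
  1-propanol: x = 0.076, y = 0.323
  n-octane: x = 0.096, y = 0.204
  n-decane: x = 0.828, y = 0.472

V/F (drum 2) = 0.541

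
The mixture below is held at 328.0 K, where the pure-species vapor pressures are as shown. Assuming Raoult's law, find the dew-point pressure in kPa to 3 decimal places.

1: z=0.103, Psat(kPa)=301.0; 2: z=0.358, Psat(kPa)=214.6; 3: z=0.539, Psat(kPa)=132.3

At the dew point ψ → 1, so Σzᵢ/Kᵢ = 1 with Kᵢ = Pᵢˢᵃᵗ/P ⇒ 1/P = Σzᵢ/Pᵢˢᵃᵗ.
1/P = 0.103/301.0 + 0.358/214.6 + 0.539/132.3 = 0.006084 ⇒ P = 164.352 kPa

Pdew = 164.352 kPa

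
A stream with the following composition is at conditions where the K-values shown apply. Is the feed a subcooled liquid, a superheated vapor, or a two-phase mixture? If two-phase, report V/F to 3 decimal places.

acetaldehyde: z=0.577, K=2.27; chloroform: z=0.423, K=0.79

ΣzᵢKᵢ = 1.644; Σzᵢ/Kᵢ = 0.790.
Since Σzᵢ/Kᵢ < 1 the mixture is above its dew point — single vapor phase.

superheated vapor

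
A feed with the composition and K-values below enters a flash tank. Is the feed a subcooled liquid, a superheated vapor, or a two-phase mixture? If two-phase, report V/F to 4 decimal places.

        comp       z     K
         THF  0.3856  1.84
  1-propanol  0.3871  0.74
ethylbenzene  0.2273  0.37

ΣzᵢKᵢ = 1.0801; Σzᵢ/Kᵢ = 1.3470.
Both exceed 1, so a two-phase solution exists.
Rachford–Rice: g(ψ) = Σ zᵢ(Kᵢ−1)/(1+ψ(Kᵢ−1)) = 0.
Newton–Raphson from ψ = 0.5:
  ψ = 0.5000: g = -0.09663, g' = -0.3618 → ψ = 0.2329
  ψ = 0.2329: g = -0.00405, g' = -0.3439 → ψ = 0.2211
Converged at ψ = 0.2211.

two-phase, V/F = 0.2211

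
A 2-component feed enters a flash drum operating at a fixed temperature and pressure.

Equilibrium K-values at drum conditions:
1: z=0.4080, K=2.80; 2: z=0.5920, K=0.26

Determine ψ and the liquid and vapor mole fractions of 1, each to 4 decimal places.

ψ = 0.2225, x_1 = 0.2913, y_1 = 0.8157

Rachford–Rice: g(ψ) = Σ zᵢ(Kᵢ−1)/(1+ψ(Kᵢ−1)) = 0.
Check two-phase: ΣzᵢKᵢ = 1.2963 > 1 and Σzᵢ/Kᵢ = 2.4226 > 1, so g(0) = 0.2963 > 0 and g(1) = -1.4226 < 0.
Binary case is linear: z₁(K₁−1)(1+ψ(K₂−1)) + z₂(K₂−1)(1+ψ(K₁−1)) = 0
⇒ ψ = [z₁(K₁−1)+z₂(K₂−1)] / [−(K₁−1)(K₂−1)] = 0.29632/1.33200 = 0.2225
Compositions from xᵢ = zᵢ/(1+ψ(Kᵢ−1)), yᵢ = Kᵢxᵢ:
  1: x = 0.2913, y = 0.8157
  2: x = 0.7087, y = 0.1843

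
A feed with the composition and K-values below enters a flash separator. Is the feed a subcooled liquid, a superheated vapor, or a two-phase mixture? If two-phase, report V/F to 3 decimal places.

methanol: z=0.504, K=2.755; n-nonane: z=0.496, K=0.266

two-phase, V/F = 0.404

ΣzᵢKᵢ = 1.520; Σzᵢ/Kᵢ = 2.048.
Both exceed 1, so a two-phase solution exists.
Material balance + equilibrium reduce to Σ zᵢ(Kᵢ−1)/(1+ψ(Kᵢ−1)) = 0.
Binary case is linear: z₁(K₁−1)(1+ψ(K₂−1)) + z₂(K₂−1)(1+ψ(K₁−1)) = 0
⇒ ψ = [z₁(K₁−1)+z₂(K₂−1)] / [−(K₁−1)(K₂−1)] = 0.5205/1.2882 = 0.404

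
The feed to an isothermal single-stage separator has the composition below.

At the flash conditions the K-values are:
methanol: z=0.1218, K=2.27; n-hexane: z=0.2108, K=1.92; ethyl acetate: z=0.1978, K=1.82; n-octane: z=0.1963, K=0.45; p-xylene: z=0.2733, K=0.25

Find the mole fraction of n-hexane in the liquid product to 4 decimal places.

x_n-hexane = 0.1651

Rachford–Rice: g(ψ) = Σ zᵢ(Kᵢ−1)/(1+ψ(Kᵢ−1)) = 0.
g(0) = ΣzᵢKᵢ − 1 = 0.1979 and g(1) = 1 − Σzᵢ/Kᵢ = -0.8016, so a root lies in (0, 1).
Newton–Raphson from ψ = 0.59:
  ψ = 0.5900: g = -0.20406, g' = -0.8243 → ψ = 0.3425
  ψ = 0.3425: g = -0.02693, g' = -0.6481 → ψ = 0.3009
  ψ = 0.3009: g = -0.00020, g' = -0.6395 → ψ = 0.3006
Converged at ψ = 0.3006.
Compositions from xᵢ = zᵢ/(1+ψ(Kᵢ−1)), yᵢ = Kᵢxᵢ:
  methanol: x = 0.0881, y = 0.2001
  n-hexane: x = 0.1651, y = 0.3171
  ethyl acetate: x = 0.1587, y = 0.2888
  n-octane: x = 0.2352, y = 0.1058
  p-xylene: x = 0.3529, y = 0.0882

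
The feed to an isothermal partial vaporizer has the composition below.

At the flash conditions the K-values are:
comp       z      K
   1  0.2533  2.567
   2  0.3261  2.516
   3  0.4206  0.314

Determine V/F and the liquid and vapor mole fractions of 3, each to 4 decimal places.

V/F = 0.5712, x_3 = 0.6916, y_3 = 0.2172

Rachford–Rice: g(V/F) = Σ zᵢ(Kᵢ−1)/(1+V/F(Kᵢ−1)) = 0.
Check two-phase: ΣzᵢKᵢ = 1.6028 > 1 and Σzᵢ/Kᵢ = 1.5678 > 1, so g(0) = 0.6028 > 0 and g(1) = -0.5678 < 0.
Newton iteration, V/F⁰ = 0.5:
  V/F = 0.5000: g = 0.06460, g' = -0.8966 → V/F = 0.5720
  V/F = 0.5720: g = -0.00083, g' = -0.9241 → V/F = 0.5712
Converged at V/F = 0.5712.
Compositions from xᵢ = zᵢ/(1+V/F(Kᵢ−1)), yᵢ = Kᵢxᵢ:
  1: x = 0.1337, y = 0.3431
  2: x = 0.1748, y = 0.4397
  3: x = 0.6916, y = 0.2172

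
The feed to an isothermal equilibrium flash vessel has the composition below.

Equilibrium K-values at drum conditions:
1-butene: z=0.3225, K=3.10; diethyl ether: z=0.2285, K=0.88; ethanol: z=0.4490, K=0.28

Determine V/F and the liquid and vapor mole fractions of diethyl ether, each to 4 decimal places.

V/F = 0.2727, x_diethyl ether = 0.2362, y_diethyl ether = 0.2079

Newton iteration, V/F⁰ = 0.54:
  V/F = 0.5400: g = -0.24088, g' = -0.9391 → V/F = 0.2835
  V/F = 0.2835: g = -0.01007, g' = -0.9298 → V/F = 0.2727
Converged at V/F = 0.2727.
Compositions from xᵢ = zᵢ/(1+V/F(Kᵢ−1)), yᵢ = Kᵢxᵢ:
  1-butene: x = 0.2051, y = 0.6357
  diethyl ether: x = 0.2362, y = 0.2079
  ethanol: x = 0.5587, y = 0.1564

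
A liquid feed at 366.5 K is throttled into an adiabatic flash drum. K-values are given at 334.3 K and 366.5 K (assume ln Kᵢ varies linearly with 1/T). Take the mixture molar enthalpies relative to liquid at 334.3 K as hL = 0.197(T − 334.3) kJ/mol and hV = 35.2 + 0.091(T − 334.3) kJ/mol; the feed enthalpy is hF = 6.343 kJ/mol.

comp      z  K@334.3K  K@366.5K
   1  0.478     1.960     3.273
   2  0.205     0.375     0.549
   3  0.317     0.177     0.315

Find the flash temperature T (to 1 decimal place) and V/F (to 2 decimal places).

T = 337.5 K, V/F = 0.16

Adiabatic flash: solve Rachford–Rice at each trial T, then check hF = ψ·hV(T) + (1−ψ)·hL(T).
  T = 334.3 K: K = (1.960, 0.375, 0.177), RR gives ψ = 0.097, H_out = 3.408 kJ/mol
  T = 366.5 K: K = (3.273, 0.549, 0.315), RR gives ψ = 0.562, H_out = 24.213 kJ/mol
  T = 350.4 K: K = (2.563, 0.458, 0.239), RR gives ψ = 0.369, H_out = 15.515 kJ/mol
  T = 342.4 K: K = (2.250, 0.416, 0.207), RR gives ψ = 0.252, H_out = 10.234 kJ/mol
  T = 338.4 K: K = (2.104, 0.395, 0.192), RR gives ψ = 0.181, H_out = 7.114 kJ/mol
  T = 336.4 K: K = (2.033, 0.385, 0.184), RR gives ψ = 0.142, H_out = 5.382 kJ/mol
Linear interpolation between T = 336.4 (H_out = 5.382) and T = 338.4 (H_out = 7.114) on hF = 6.343 gives T ≈ 337.5 K, at which ψ = 0.16.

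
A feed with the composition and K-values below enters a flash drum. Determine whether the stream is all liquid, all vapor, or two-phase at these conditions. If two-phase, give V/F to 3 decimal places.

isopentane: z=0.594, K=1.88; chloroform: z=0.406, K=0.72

all vapor

ΣzᵢKᵢ = 1.409; Σzᵢ/Kᵢ = 0.880.
Since Σzᵢ/Kᵢ < 1 the mixture is above its dew point — single vapor phase.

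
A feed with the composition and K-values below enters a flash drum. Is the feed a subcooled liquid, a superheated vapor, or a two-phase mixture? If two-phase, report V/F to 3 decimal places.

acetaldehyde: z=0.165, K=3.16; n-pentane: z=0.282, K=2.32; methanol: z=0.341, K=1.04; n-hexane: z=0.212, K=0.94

superheated vapor

ΣzᵢKᵢ = 1.730; Σzᵢ/Kᵢ = 0.727.
Since Σzᵢ/Kᵢ < 1 the mixture is above its dew point — single vapor phase.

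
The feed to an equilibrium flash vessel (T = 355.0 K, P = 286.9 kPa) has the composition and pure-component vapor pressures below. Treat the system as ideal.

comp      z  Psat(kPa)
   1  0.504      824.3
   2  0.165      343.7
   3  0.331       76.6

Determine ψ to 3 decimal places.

ψ = 0.641

Raoult's law: Kᵢ = Pᵢˢᵃᵗ/P = Pᵢˢᵃᵗ/286.9.
  K_1 = 824.3/286.9 = 2.87313, K_2 = 343.7/286.9 = 1.19798, K_3 = 76.6/286.9 = 0.26699
Rachford–Rice: g(ψ) = Σ zᵢ(Kᵢ−1)/(1+ψ(Kᵢ−1)) = 0.
Check two-phase: ΣzᵢKᵢ = 1.734 > 1 and Σzᵢ/Kᵢ = 1.553 > 1, so g(0) = 0.734 > 0 and g(1) = -0.553 < 0.
Newton iteration, ψ⁰ = 0.5:
  ψ = 0.500: g = 0.1342, g' = -0.920 → ψ = 0.646
  ψ = 0.646: g = -0.0046, g' = -1.009 → ψ = 0.641
Converged at ψ = 0.641.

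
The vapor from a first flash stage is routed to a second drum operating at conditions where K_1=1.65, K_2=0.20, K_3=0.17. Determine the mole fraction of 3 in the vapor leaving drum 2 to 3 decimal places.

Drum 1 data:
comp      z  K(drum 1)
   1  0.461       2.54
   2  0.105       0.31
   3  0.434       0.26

y_3 (drum 2) = 0.059

Drum 1:
Rachford–Rice: g(ψ₁) = Σ zᵢ(Kᵢ−1)/(1+ψ₁(Kᵢ−1)) = 0.
Check two-phase: ΣzᵢKᵢ = 1.316 > 1 and Σzᵢ/Kᵢ = 2.189 > 1, so g(0) = 0.316 > 0 and g(1) = -1.189 < 0.
Iterate (Newton) starting at ψ₁ = 0.41:
  ψ₁ = 0.410: g = -0.1269, g' = -0.998 → ψ₁ = 0.283
  ψ₁ = 0.283: g = -0.0016, g' = -0.988 → ψ₁ = 0.281
Converged at ψ₁ = 0.281.
Drum-1 compositions:
  1: x = 0.322, y = 0.817
  2: x = 0.130, y = 0.040
  3: x = 0.548, y = 0.142
Drum-2 feed = drum-1 vapor: z₂ = (0.8171, 0.0404, 0.1425).
Drum 2:
Rachford–Rice: g(ψ₂) = Σ zᵢ(Kᵢ−1)/(1+ψ₂(Kᵢ−1)) = 0.
Check two-phase: ΣzᵢKᵢ = 1.381 > 1 and Σzᵢ/Kᵢ = 1.535 > 1, so g(0) = 0.381 > 0 and g(1) = -0.535 < 0.
Newton–Raphson from ψ₂ = 0.47:
  ψ₂ = 0.470: g = 0.1612, g' = -0.533 → ψ₂ = 0.772
  ψ₂ = 0.772: g = -0.0605, g' = -1.092 → ψ₂ = 0.717
  ψ₂ = 0.717: g = -0.0056, g' = -0.902 → ψ₂ = 0.711
Converged at ψ₂ = 0.711.
  1: x = 0.559, y = 0.922
  2: x = 0.094, y = 0.019
  3: x = 0.347, y = 0.059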